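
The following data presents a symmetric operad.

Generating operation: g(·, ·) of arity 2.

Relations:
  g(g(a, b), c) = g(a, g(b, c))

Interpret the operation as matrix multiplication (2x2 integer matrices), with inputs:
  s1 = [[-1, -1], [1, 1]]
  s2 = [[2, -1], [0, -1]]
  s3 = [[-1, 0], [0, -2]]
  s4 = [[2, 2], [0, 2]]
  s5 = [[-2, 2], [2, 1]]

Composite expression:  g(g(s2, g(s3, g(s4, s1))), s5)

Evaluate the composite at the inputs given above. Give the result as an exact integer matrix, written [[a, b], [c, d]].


[[0, 12], [0, 12]]


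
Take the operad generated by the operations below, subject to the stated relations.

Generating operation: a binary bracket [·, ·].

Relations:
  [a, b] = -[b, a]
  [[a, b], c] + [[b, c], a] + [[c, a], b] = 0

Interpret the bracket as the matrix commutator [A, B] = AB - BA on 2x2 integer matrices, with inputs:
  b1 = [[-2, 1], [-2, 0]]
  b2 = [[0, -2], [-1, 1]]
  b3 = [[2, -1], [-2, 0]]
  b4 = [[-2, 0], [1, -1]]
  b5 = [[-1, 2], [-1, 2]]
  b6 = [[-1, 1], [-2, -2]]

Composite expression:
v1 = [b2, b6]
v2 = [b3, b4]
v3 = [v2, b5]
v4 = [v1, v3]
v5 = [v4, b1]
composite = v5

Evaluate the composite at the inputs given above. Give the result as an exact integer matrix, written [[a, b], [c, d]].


[[130, -190], [-120, -130]]

[b2, b6] = [[5, 1], [-3, -5]]
[b3, b4] = [[-1, -1], [0, 1]]
[[b3, b4], b5] = [[1, -7], [-2, -1]]
[[b2, b6], [[b3, b4], b5]] = [[-23, -72], [14, 23]]
[[[b2, b6], [[b3, b4], b5]], b1] = [[130, -190], [-120, -130]]


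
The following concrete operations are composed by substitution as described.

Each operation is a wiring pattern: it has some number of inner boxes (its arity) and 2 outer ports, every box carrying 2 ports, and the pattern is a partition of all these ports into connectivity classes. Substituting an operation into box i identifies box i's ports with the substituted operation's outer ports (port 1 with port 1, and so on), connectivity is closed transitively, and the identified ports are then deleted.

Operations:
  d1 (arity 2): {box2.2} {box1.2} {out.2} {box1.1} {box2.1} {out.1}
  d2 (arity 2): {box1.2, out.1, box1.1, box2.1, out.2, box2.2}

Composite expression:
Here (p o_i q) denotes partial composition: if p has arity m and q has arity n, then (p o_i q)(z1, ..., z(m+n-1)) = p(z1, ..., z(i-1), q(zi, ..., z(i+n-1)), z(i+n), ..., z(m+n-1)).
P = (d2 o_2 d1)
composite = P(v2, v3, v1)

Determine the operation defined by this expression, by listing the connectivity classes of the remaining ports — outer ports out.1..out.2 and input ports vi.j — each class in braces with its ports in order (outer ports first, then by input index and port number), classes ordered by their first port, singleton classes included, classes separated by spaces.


{out.1, out.2, v2.1, v2.2} {v1.1} {v1.2} {v3.1} {v3.2}

Reachability decides: close wires over d2-identified ports.
through d1, on inputs (v3, v1): {out.1} {out.2} {v1.1} {v1.2} {v3.1} {v3.2} (out.j = stage outer ports)
through d2, on inputs (v2, v3, v1): {out.1, out.2, v2.1, v2.2} {v1.1} {v1.2} {v3.1} {v3.2} (out.j = stage outer ports)


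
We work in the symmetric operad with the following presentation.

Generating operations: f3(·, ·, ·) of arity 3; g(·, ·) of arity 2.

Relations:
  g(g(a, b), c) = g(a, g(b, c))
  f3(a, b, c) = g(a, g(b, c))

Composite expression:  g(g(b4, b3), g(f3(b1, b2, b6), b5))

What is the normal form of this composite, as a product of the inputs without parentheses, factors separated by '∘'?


Every regrouping of g is equal, so read the b-inputs in written order.
g(b4, b3) flattens to b4 ∘ b3
f3(b1, b2, b6) flattens to b1 ∘ b2 ∘ b6
g(f3(b1, b2, b6), b5) flattens to b1 ∘ b2 ∘ b6 ∘ b5
g(g(b4, b3), g(f3(b1, b2, b6), b5)) flattens to b4 ∘ b3 ∘ b1 ∘ b2 ∘ b6 ∘ b5

b4 ∘ b3 ∘ b1 ∘ b2 ∘ b6 ∘ b5


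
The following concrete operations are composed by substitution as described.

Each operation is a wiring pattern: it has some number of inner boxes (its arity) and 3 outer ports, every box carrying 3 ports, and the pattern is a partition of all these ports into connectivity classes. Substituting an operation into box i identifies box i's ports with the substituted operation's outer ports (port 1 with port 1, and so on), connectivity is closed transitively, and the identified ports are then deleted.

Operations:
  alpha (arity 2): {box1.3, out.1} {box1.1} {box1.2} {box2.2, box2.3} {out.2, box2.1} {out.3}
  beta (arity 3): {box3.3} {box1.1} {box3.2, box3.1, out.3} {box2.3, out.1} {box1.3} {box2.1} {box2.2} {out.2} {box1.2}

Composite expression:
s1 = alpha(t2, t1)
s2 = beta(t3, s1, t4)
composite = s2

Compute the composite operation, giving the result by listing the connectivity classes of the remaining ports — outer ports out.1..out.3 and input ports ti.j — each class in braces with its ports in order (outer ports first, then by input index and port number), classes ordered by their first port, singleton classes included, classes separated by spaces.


{out.1} {out.2} {out.3, t4.1, t4.2} {t1.1} {t1.2, t1.3} {t2.1} {t2.2} {t2.3} {t3.1} {t3.2} {t3.3} {t4.3}

After gluing at beta, chains via deleted ports link the t-ports.
alpha over (t2, t1) gives {out.1, t2.3} {out.2, t1.1} {out.3} {t1.2, t1.3} {t2.1} {t2.2}, out.j being that stage's outer ports
beta over (t3, t2, t1, t4) gives {out.1} {out.2} {out.3, t4.1, t4.2} {t1.1} {t1.2, t1.3} {t2.1} {t2.2} {t2.3} {t3.1} {t3.2} {t3.3} {t4.3}, out.j being that stage's outer ports


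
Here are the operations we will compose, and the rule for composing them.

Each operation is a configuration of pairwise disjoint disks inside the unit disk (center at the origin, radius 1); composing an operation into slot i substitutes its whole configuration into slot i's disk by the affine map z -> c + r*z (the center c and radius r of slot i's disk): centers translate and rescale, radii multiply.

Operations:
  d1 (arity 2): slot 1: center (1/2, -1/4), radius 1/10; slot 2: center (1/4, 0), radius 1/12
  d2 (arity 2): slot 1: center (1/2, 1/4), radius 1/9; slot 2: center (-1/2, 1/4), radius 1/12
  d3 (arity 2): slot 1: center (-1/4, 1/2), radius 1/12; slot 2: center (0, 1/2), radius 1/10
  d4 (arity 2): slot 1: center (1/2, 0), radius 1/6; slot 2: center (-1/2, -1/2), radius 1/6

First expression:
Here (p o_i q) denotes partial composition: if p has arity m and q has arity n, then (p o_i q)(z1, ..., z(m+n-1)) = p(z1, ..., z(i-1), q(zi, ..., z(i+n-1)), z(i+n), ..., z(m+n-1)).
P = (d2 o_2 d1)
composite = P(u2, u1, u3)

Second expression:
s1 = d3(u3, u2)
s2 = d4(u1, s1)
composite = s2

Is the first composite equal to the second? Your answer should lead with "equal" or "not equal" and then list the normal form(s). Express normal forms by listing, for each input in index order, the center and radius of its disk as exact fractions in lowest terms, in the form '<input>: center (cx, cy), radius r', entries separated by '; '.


not equal; first: u1: center (-11/24, 11/48), radius 1/120; u2: center (1/2, 1/4), radius 1/9; u3: center (-23/48, 1/4), radius 1/144; second: u1: center (1/2, 0), radius 1/6; u2: center (-1/2, -5/12), radius 1/60; u3: center (-13/24, -5/12), radius 1/72


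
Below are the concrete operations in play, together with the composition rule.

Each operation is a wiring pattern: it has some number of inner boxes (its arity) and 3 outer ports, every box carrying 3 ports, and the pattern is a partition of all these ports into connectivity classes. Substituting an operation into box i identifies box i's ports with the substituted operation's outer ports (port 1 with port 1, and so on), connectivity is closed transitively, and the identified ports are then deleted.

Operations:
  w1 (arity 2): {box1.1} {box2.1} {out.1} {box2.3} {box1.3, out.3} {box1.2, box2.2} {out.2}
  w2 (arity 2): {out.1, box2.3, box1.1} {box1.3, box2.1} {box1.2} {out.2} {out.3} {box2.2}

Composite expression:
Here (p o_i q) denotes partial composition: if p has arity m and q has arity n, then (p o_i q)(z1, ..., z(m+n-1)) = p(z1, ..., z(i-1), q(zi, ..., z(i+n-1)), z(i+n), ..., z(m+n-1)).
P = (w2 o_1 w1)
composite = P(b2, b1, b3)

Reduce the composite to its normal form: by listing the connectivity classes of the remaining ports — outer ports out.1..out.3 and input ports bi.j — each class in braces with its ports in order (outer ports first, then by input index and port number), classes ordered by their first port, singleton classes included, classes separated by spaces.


{out.1, b3.3} {out.2} {out.3} {b1.1} {b1.2, b2.2} {b1.3} {b2.1} {b2.3, b3.1} {b3.2}

Reachability decides: close wires over w2-identified ports.
stage w1: inputs (b2, b1), connectivity {out.1} {out.2} {out.3, b2.3} {b1.1} {b1.2, b2.2} {b1.3} {b2.1}, out.j its boundary
stage w2: inputs (b2, b1, b3), connectivity {out.1, b3.3} {out.2} {out.3} {b1.1} {b1.2, b2.2} {b1.3} {b2.1} {b2.3, b3.1} {b3.2}, out.j its boundary


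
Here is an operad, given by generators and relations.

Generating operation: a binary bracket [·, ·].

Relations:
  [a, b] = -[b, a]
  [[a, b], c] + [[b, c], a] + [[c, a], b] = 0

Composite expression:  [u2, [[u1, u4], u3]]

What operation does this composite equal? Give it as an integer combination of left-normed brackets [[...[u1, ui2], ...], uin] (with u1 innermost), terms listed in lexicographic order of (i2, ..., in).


-[[[u1, u4], u3], u2]

A multilinear Lie element is pinned by u1-initial words (u1 innermost).
Composite bracket: [u2, [[u1, u4], u3]]
Applying ab - ba throughout gives 8 signed words (2^3 = 8).
Words beginning with u1 determine it all:
  u1u4u3u2 (sign -1) contributes -[[[u1, u4], u3], u2]


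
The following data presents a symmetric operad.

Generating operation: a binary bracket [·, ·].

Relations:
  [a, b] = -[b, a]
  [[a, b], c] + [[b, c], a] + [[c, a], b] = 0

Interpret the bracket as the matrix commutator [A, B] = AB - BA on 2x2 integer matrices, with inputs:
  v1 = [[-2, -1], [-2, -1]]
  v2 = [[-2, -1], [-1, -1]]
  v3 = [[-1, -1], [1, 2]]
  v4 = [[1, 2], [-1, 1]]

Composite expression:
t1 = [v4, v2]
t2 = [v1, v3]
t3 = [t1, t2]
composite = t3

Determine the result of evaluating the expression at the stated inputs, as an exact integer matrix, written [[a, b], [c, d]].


[[16, 24], [36, -16]]

[v4, v2] = [[-3, 2], [1, 3]]
[v1, v3] = [[-3, -2], [7, 3]]
[[v4, v2], [v1, v3]] = [[16, 24], [36, -16]]


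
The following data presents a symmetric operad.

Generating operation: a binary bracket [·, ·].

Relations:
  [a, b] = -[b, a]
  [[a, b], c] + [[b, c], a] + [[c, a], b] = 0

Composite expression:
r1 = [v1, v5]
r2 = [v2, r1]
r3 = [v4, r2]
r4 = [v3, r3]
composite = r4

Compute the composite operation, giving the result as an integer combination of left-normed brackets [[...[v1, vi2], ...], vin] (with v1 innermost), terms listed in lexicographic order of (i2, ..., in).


-[[[[v1, v5], v2], v4], v3]

Expand each bracket as ab - ba; the v1-initial words give the coefficients.
Composite bracket: [v3, [v4, [v2, [v1, v5]]]]
Each bracket splits as ab - ba, giving 16 signed words (2^4 = 16).
Words beginning with v1 determine it all:
  the word v1v5v2v4v3 carries sign -1 and contributes -[[[[v1, v5], v2], v4], v3]


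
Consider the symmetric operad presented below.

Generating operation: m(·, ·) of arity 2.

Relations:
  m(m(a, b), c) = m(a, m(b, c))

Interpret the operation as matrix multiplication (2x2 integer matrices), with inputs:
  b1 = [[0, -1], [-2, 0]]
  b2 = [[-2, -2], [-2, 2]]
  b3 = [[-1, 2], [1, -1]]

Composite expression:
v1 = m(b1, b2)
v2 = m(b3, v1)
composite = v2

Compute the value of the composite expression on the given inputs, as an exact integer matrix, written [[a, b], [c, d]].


m(b1, b2) = [[2, -2], [4, 4]]
m(b3, m(b1, b2)) = [[6, 10], [-2, -6]]

[[6, 10], [-2, -6]]


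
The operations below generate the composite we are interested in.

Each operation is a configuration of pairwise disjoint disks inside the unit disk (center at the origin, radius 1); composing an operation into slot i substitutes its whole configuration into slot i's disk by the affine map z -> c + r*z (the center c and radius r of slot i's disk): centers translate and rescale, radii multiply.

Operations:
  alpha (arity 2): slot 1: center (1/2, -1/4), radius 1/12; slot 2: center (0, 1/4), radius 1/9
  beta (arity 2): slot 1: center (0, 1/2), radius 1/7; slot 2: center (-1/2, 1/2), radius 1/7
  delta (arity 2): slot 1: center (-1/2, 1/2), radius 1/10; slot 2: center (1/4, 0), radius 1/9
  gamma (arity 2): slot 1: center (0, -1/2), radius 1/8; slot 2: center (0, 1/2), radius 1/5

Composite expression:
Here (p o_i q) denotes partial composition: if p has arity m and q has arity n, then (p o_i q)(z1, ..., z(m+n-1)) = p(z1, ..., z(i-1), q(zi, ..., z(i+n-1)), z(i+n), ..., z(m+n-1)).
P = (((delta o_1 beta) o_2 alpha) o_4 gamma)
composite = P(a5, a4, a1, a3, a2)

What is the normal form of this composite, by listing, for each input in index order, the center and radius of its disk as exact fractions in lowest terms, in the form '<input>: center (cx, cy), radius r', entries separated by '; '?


Only the slot chain above each a matters under delta; compose those maps.
a5: after 2 affine steps, its disk has center (-1/2, 11/20), radius 1/70
a4: after 3 affine steps, its disk has center (-19/35, 153/280), radius 1/840
a1: after 3 affine steps, its disk has center (-11/20, 31/56), radius 1/630
a3: after 2 affine steps, its disk has center (1/4, -1/18), radius 1/72
a2: after 2 affine steps, its disk has center (1/4, 1/18), radius 1/45

a1: center (-11/20, 31/56), radius 1/630; a2: center (1/4, 1/18), radius 1/45; a3: center (1/4, -1/18), radius 1/72; a4: center (-19/35, 153/280), radius 1/840; a5: center (-1/2, 11/20), radius 1/70


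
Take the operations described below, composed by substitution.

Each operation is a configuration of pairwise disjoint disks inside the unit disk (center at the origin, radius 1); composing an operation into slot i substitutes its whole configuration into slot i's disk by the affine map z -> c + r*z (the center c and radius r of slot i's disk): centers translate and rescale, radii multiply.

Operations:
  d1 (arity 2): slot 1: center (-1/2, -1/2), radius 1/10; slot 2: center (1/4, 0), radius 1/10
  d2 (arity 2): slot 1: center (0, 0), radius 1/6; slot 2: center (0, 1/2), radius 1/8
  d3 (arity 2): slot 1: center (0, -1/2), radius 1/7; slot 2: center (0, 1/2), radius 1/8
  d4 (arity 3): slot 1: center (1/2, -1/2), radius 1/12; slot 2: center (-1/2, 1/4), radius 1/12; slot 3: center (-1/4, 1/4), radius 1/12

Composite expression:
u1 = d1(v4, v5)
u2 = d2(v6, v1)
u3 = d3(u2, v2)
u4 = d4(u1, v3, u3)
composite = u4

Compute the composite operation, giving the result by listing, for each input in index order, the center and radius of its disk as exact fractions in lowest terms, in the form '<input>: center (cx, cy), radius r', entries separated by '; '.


v1: center (-1/4, 3/14), radius 1/672; v2: center (-1/4, 7/24), radius 1/96; v3: center (-1/2, 1/4), radius 1/12; v4: center (11/24, -13/24), radius 1/120; v5: center (25/48, -1/2), radius 1/120; v6: center (-1/4, 5/24), radius 1/504


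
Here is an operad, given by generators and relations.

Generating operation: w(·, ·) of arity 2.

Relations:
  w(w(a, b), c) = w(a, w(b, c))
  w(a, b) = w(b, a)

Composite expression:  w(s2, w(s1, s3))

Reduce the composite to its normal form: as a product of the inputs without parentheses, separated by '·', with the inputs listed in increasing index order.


s1 · s2 · s3

Reordering under w is free, so list the s-inputs canonically.
w(s1, s3) linearizes to s1 · s3
w(s2, w(s1, s3)) linearizes to s2 · s1 · s3
commutativity sorts the factors: s1 · s2 · s3


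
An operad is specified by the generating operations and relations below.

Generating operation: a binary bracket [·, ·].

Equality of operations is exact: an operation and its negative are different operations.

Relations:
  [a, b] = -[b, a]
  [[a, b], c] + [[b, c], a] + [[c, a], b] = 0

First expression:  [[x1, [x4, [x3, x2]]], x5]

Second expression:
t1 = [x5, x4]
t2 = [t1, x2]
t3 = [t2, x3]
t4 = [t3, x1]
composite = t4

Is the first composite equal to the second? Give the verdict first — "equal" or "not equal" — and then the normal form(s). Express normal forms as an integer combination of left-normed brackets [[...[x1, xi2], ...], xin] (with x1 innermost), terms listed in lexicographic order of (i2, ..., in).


In normal form, the first expression is [[[[x1, x2], x3], x4], x5] - [[[[x1, x3], x2], x4], x5] - [[[[x1, x4], x2], x3], x5] + [[[[x1, x4], x3], x2], x5]
In normal form, the second expression is -[[[[x1, x2], x4], x5], x3] + [[[[x1, x2], x5], x4], x3] + [[[[x1, x3], x2], x4], x5] - [[[[x1, x3], x2], x5], x4] - [[[[x1, x3], x4], x5], x2] + [[[[x1, x3], x5], x4], x2] + [[[[x1, x4], x5], x2], x3] - [[[[x1, x5], x4], x2], x3]
The normal forms differ: not equal.

not equal; the first gives [[[[x1, x2], x3], x4], x5] - [[[[x1, x3], x2], x4], x5] - [[[[x1, x4], x2], x3], x5] + [[[[x1, x4], x3], x2], x5] and the second -[[[[x1, x2], x4], x5], x3] + [[[[x1, x2], x5], x4], x3] + [[[[x1, x3], x2], x4], x5] - [[[[x1, x3], x2], x5], x4] - [[[[x1, x3], x4], x5], x2] + [[[[x1, x3], x5], x4], x2] + [[[[x1, x4], x5], x2], x3] - [[[[x1, x5], x4], x2], x3]


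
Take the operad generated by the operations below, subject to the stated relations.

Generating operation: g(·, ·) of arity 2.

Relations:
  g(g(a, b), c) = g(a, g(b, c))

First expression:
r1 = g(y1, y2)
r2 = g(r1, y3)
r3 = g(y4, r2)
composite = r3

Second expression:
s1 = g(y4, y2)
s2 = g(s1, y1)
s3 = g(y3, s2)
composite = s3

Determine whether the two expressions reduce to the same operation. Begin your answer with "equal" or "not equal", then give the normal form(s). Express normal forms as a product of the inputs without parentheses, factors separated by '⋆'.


not equal; first: y4 ⋆ y1 ⋆ y2 ⋆ y3; second: y3 ⋆ y4 ⋆ y2 ⋆ y1

The first expression reduces to y4 ⋆ y1 ⋆ y2 ⋆ y3
The second expression reduces to y3 ⋆ y4 ⋆ y2 ⋆ y1
They disagree, so not equal.


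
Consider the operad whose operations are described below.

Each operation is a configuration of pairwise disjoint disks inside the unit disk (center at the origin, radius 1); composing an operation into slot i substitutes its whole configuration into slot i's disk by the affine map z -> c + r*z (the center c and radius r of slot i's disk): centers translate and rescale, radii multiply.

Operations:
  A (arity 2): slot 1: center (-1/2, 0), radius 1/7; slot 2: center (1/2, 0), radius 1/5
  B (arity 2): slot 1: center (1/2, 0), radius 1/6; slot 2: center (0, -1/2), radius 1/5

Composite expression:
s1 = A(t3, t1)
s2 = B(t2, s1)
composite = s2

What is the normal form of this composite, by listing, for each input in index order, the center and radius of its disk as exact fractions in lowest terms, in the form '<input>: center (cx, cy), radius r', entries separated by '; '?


t1: center (1/10, -1/2), radius 1/25; t2: center (1/2, 0), radius 1/6; t3: center (-1/10, -1/2), radius 1/35

Nesting under B composes maps z -> c + r*z down each t-path.
t2: after 1 affine step, its disk has center (1/2, 0), radius 1/6
t3: after 2 affine steps, its disk has center (-1/10, -1/2), radius 1/35
t1: after 2 affine steps, its disk has center (1/10, -1/2), radius 1/25


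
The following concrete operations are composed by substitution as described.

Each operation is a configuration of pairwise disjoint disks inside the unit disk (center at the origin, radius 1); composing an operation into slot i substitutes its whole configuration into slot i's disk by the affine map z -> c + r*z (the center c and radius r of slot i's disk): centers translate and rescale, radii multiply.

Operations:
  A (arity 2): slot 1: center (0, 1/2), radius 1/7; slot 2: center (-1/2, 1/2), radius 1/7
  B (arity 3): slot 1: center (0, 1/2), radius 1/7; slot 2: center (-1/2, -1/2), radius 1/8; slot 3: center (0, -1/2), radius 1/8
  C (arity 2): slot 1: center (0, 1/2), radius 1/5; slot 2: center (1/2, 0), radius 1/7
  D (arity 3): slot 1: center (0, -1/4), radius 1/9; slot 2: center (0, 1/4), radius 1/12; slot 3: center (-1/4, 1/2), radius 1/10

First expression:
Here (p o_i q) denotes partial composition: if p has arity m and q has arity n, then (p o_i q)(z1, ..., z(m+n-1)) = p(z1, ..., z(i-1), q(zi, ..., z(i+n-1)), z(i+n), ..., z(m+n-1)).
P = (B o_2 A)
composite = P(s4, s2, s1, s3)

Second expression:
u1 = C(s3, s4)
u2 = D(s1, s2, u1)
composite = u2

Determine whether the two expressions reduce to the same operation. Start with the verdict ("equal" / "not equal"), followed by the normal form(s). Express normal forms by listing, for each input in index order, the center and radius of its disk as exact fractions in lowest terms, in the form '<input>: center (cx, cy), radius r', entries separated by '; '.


Normal form of the first expression: s1: center (-9/16, -7/16), radius 1/56; s2: center (-1/2, -7/16), radius 1/56; s3: center (0, -1/2), radius 1/8; s4: center (0, 1/2), radius 1/7
Normal form of the second expression: s1: center (0, -1/4), radius 1/9; s2: center (0, 1/4), radius 1/12; s3: center (-1/4, 11/20), radius 1/50; s4: center (-1/5, 1/2), radius 1/70
The forms do not match — not equal.

not equal — first s1: center (-9/16, -7/16), radius 1/56; s2: center (-1/2, -7/16), radius 1/56; s3: center (0, -1/2), radius 1/8; s4: center (0, 1/2), radius 1/7, second s1: center (0, -1/4), radius 1/9; s2: center (0, 1/4), radius 1/12; s3: center (-1/4, 11/20), radius 1/50; s4: center (-1/5, 1/2), radius 1/70


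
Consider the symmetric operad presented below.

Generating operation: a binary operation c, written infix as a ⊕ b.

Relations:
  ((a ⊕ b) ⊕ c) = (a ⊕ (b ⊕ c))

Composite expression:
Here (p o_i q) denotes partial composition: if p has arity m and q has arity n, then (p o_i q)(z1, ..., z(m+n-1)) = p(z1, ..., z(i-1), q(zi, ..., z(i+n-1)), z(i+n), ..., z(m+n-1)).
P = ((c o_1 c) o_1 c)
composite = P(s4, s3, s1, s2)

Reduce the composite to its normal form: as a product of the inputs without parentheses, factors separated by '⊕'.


s4 ⊕ s3 ⊕ s1 ⊕ s2

The c-tree's shape is irrelevant; the s-reading-order decides.
(s4 ⊕ s3) flattens to s4 ⊕ s3
((s4 ⊕ s3) ⊕ s1) flattens to s4 ⊕ s3 ⊕ s1
(((s4 ⊕ s3) ⊕ s1) ⊕ s2) flattens to s4 ⊕ s3 ⊕ s1 ⊕ s2


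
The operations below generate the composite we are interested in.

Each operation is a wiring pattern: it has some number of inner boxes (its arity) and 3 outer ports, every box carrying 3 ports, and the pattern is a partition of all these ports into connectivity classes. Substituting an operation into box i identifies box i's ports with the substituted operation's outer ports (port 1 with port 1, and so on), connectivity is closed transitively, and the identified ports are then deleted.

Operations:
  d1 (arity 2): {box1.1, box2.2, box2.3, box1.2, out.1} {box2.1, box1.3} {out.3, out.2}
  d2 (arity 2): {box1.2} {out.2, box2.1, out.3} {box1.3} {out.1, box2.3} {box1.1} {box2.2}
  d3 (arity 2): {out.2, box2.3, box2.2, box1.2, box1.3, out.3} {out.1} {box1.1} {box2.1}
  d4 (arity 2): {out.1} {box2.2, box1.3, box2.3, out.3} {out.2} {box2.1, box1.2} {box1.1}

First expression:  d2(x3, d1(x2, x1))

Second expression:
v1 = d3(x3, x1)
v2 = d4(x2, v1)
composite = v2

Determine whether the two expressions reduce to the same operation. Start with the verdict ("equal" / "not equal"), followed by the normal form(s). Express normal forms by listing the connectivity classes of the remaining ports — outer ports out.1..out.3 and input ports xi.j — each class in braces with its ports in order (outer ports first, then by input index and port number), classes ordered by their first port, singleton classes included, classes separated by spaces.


not equal; the first gives {out.1} {out.2, out.3, x1.2, x1.3, x2.1, x2.2} {x1.1, x2.3} {x3.1} {x3.2} {x3.3} and the second {out.1} {out.2} {out.3, x1.2, x1.3, x2.3, x3.2, x3.3} {x1.1} {x2.1} {x2.2} {x3.1}

The first expression reduces to {out.1} {out.2, out.3, x1.2, x1.3, x2.1, x2.2} {x1.1, x2.3} {x3.1} {x3.2} {x3.3}
The second expression reduces to {out.1} {out.2} {out.3, x1.2, x1.3, x2.3, x3.2, x3.3} {x1.1} {x2.1} {x2.2} {x3.1}
Different reductions; not equal.


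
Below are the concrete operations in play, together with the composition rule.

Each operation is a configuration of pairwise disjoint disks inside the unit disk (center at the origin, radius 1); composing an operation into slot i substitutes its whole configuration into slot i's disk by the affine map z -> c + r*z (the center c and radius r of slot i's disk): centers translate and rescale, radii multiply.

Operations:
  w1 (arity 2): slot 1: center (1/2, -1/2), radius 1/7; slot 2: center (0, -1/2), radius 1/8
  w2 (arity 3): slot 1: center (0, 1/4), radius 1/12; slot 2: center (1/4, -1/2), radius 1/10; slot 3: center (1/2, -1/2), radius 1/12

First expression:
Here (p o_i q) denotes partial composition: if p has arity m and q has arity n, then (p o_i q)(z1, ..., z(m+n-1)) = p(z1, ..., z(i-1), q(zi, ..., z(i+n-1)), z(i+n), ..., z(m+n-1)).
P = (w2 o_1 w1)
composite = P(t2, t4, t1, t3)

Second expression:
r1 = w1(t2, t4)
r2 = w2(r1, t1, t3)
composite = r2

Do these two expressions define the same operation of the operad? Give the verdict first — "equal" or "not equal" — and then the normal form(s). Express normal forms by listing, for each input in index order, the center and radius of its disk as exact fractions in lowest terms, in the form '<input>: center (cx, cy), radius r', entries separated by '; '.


equal — both sides give t1: center (1/4, -1/2), radius 1/10; t2: center (1/24, 5/24), radius 1/84; t3: center (1/2, -1/2), radius 1/12; t4: center (0, 5/24), radius 1/96

The first expression, normalized: t1: center (1/4, -1/2), radius 1/10; t2: center (1/24, 5/24), radius 1/84; t3: center (1/2, -1/2), radius 1/12; t4: center (0, 5/24), radius 1/96
The second expression, normalized: t1: center (1/4, -1/2), radius 1/10; t2: center (1/24, 5/24), radius 1/84; t3: center (1/2, -1/2), radius 1/12; t4: center (0, 5/24), radius 1/96
One common form — equal.


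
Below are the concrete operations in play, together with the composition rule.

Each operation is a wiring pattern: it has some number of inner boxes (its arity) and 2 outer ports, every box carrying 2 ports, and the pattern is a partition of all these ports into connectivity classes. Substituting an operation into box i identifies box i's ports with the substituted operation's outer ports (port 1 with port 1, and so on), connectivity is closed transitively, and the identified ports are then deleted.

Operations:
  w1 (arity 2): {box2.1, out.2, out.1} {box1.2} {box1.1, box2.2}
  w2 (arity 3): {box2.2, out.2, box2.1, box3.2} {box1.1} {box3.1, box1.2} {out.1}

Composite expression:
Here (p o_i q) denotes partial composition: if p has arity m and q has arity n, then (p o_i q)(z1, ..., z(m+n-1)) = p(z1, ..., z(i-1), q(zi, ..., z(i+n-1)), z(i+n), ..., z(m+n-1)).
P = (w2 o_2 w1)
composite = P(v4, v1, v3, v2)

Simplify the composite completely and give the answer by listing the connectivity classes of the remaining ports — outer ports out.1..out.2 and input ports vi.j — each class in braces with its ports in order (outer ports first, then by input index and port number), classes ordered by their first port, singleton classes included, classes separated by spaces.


{out.1} {out.2, v2.2, v3.1} {v1.1, v3.2} {v1.2} {v2.1, v4.2} {v4.1}

Connectivity passes through glued w2-boundaries; trace each wire chain.
the subtree at w1 composes to {out.1, out.2, v3.1} {v1.1, v3.2} {v1.2} on (v1, v3); out.j = own outer ports
the subtree at w2 composes to {out.1} {out.2, v2.2, v3.1} {v1.1, v3.2} {v1.2} {v2.1, v4.2} {v4.1} on (v4, v1, v3, v2); out.j = own outer ports


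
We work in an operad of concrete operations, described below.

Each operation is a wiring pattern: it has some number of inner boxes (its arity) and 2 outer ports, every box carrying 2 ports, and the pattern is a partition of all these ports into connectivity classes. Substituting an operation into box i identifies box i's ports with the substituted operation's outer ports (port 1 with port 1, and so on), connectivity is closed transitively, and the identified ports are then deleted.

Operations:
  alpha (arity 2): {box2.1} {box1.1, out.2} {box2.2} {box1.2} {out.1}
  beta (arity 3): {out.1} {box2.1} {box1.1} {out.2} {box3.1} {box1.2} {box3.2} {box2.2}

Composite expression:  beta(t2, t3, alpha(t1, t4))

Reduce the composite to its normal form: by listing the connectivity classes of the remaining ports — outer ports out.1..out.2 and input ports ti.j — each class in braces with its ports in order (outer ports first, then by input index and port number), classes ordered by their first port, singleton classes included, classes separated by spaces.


{out.1} {out.2} {t1.1} {t1.2} {t2.1} {t2.2} {t3.1} {t3.2} {t4.1} {t4.2}

Connectivity passes through glued beta-boundaries; trace each wire chain.
after alpha, the pattern on (t1, t4) reads {out.1} {out.2, t1.1} {t1.2} {t4.1} {t4.2} (out.j = its outer ports)
after beta, the pattern on (t2, t3, t1, t4) reads {out.1} {out.2} {t1.1} {t1.2} {t2.1} {t2.2} {t3.1} {t3.2} {t4.1} {t4.2} (out.j = its outer ports)


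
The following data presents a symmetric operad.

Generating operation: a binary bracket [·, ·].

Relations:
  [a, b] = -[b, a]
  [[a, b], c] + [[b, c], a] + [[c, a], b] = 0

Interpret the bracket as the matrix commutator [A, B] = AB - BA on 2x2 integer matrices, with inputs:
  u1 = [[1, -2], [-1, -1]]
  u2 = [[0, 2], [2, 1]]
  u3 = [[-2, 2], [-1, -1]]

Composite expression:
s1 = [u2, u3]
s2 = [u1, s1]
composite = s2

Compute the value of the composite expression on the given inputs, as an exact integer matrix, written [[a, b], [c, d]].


[[6, -24], [18, -6]]

[u2, u3] = [[-6, 0], [-3, 6]]
[u1, [u2, u3]] = [[6, -24], [18, -6]]


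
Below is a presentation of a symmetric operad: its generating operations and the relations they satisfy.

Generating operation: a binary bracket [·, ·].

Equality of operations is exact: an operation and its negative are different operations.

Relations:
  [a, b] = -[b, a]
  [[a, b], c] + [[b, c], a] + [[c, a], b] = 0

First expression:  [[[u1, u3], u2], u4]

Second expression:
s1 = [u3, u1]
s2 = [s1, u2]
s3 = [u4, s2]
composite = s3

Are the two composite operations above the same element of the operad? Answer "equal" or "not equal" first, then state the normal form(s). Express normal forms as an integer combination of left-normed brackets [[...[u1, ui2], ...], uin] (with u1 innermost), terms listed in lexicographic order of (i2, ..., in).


Normal form of the first expression: [[[u1, u3], u2], u4]
Normal form of the second expression: [[[u1, u3], u2], u4]
One common form — equal.

equal — both sides give [[[u1, u3], u2], u4]


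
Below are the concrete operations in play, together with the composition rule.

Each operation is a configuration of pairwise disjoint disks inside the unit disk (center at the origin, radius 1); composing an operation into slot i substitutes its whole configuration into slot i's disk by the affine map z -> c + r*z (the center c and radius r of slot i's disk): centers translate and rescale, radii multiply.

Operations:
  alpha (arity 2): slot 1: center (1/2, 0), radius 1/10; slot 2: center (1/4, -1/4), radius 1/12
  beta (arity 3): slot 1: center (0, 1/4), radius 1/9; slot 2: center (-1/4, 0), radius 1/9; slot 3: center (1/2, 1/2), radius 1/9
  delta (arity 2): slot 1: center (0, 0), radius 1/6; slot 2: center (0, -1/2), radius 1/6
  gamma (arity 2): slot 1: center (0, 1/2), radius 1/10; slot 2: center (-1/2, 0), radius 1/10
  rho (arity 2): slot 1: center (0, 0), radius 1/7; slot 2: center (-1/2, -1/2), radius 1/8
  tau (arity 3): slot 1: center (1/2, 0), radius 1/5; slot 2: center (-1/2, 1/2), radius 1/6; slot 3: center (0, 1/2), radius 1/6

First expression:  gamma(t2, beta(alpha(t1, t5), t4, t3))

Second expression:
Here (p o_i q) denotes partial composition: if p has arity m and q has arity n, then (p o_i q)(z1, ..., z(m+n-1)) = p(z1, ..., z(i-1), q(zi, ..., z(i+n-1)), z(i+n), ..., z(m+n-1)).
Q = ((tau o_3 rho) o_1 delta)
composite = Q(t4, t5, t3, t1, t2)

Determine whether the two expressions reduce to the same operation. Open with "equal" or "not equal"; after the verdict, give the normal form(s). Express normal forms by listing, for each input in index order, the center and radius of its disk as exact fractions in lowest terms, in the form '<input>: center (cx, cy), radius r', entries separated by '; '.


The first composite normalizes to t1: center (-89/180, 1/40), radius 1/900; t2: center (0, 1/2), radius 1/10; t3: center (-9/20, 1/20), radius 1/90; t4: center (-21/40, 0), radius 1/90; t5: center (-179/360, 1/45), radius 1/1080
The second composite normalizes to t1: center (0, 1/2), radius 1/42; t2: center (-1/12, 5/12), radius 1/48; t3: center (-1/2, 1/2), radius 1/6; t4: center (1/2, 0), radius 1/30; t5: center (1/2, -1/10), radius 1/30
The normal forms differ: not equal.

not equal: they reduce to t1: center (-89/180, 1/40), radius 1/900; t2: center (0, 1/2), radius 1/10; t3: center (-9/20, 1/20), radius 1/90; t4: center (-21/40, 0), radius 1/90; t5: center (-179/360, 1/45), radius 1/1080 and t1: center (0, 1/2), radius 1/42; t2: center (-1/12, 5/12), radius 1/48; t3: center (-1/2, 1/2), radius 1/6; t4: center (1/2, 0), radius 1/30; t5: center (1/2, -1/10), radius 1/30


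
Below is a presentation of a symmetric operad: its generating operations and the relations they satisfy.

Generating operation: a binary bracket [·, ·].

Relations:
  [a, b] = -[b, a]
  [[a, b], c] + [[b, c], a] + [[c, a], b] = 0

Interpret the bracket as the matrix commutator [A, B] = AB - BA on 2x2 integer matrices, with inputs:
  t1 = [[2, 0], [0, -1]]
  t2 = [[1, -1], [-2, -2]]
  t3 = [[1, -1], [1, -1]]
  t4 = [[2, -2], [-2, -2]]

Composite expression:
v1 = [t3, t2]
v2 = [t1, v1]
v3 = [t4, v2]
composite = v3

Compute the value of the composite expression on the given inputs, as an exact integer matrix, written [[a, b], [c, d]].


[t3, t2] = [[3, 1], [7, -3]]
[t1, [t3, t2]] = [[0, 3], [-21, 0]]
[t4, [t1, [t3, t2]]] = [[48, 12], [84, -48]]

[[48, 12], [84, -48]]


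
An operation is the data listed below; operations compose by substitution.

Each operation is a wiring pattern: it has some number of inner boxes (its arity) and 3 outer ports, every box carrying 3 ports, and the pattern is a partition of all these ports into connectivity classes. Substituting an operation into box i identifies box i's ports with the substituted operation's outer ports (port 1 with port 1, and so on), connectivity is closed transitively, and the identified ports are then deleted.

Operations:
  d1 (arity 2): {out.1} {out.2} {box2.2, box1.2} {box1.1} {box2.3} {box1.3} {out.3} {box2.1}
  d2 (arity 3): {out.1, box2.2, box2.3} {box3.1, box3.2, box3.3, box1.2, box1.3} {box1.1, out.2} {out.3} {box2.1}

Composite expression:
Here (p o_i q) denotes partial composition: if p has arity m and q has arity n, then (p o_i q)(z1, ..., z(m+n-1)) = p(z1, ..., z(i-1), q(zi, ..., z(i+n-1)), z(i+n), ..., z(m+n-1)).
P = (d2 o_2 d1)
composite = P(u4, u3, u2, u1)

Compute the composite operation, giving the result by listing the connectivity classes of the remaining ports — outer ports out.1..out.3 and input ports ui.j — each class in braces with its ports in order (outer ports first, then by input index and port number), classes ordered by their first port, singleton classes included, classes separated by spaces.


{out.1} {out.2, u4.1} {out.3} {u1.1, u1.2, u1.3, u4.2, u4.3} {u2.1} {u2.2, u3.2} {u2.3} {u3.1} {u3.3}


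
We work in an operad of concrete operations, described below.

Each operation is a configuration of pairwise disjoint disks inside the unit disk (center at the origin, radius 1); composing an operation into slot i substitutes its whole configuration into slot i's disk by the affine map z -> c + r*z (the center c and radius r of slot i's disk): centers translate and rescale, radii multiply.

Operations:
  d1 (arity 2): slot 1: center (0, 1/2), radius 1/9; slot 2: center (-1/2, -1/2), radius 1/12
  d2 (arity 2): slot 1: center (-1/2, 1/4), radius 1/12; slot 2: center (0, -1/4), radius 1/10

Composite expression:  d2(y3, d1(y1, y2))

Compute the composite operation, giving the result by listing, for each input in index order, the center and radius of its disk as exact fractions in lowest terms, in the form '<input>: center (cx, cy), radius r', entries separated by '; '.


Follow each y-input down from d2: c' goes to c + r*c', radius to r*r'.
input y3: applying the 1 nested substitution gives center (-1/2, 1/4), radius 1/12
input y1: applying the 2 nested substitutions gives center (0, -1/5), radius 1/90
input y2: applying the 2 nested substitutions gives center (-1/20, -3/10), radius 1/120

y1: center (0, -1/5), radius 1/90; y2: center (-1/20, -3/10), radius 1/120; y3: center (-1/2, 1/4), radius 1/12


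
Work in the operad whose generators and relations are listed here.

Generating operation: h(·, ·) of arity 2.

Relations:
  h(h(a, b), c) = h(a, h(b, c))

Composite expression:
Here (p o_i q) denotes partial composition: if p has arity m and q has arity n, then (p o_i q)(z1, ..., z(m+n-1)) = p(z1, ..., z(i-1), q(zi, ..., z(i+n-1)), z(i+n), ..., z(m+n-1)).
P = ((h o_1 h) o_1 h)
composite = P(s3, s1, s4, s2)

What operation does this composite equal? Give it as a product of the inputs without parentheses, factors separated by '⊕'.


s3 ⊕ s1 ⊕ s4 ⊕ s2

The h-tree's shape is irrelevant; the s-reading-order decides.
h(s3, s1) reduces to s3 ⊕ s1
h(h(s3, s1), s4) reduces to s3 ⊕ s1 ⊕ s4
h(h(h(s3, s1), s4), s2) reduces to s3 ⊕ s1 ⊕ s4 ⊕ s2


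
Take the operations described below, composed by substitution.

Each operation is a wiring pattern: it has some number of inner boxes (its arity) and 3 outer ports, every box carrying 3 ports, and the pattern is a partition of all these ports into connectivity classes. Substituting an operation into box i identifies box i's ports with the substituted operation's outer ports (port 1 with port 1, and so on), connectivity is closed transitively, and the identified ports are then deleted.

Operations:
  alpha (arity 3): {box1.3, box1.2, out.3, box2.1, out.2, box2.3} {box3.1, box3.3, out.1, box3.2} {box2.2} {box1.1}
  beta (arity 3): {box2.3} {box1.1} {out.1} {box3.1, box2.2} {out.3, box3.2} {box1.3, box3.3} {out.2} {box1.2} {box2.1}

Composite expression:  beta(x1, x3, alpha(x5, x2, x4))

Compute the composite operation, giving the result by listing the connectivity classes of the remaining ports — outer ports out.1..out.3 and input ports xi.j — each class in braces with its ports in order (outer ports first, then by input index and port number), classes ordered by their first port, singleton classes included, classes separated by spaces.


{out.1} {out.2} {out.3, x1.3, x2.1, x2.3, x5.2, x5.3} {x1.1} {x1.2} {x2.2} {x3.1} {x3.2, x4.1, x4.2, x4.3} {x3.3} {x5.1}

Substituting into beta glues patterns; closure does the rest.
the subtree at alpha composes to {out.1, x4.1, x4.2, x4.3} {out.2, out.3, x2.1, x2.3, x5.2, x5.3} {x2.2} {x5.1} on (x5, x2, x4); out.j = own outer ports
the subtree at beta composes to {out.1} {out.2} {out.3, x1.3, x2.1, x2.3, x5.2, x5.3} {x1.1} {x1.2} {x2.2} {x3.1} {x3.2, x4.1, x4.2, x4.3} {x3.3} {x5.1} on (x1, x3, x5, x2, x4); out.j = own outer ports


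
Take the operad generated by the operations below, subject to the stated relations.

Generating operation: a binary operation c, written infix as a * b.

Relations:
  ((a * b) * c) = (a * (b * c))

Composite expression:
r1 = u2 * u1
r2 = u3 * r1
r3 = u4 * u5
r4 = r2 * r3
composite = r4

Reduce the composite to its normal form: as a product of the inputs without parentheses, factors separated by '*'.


u3 * u2 * u1 * u4 * u5


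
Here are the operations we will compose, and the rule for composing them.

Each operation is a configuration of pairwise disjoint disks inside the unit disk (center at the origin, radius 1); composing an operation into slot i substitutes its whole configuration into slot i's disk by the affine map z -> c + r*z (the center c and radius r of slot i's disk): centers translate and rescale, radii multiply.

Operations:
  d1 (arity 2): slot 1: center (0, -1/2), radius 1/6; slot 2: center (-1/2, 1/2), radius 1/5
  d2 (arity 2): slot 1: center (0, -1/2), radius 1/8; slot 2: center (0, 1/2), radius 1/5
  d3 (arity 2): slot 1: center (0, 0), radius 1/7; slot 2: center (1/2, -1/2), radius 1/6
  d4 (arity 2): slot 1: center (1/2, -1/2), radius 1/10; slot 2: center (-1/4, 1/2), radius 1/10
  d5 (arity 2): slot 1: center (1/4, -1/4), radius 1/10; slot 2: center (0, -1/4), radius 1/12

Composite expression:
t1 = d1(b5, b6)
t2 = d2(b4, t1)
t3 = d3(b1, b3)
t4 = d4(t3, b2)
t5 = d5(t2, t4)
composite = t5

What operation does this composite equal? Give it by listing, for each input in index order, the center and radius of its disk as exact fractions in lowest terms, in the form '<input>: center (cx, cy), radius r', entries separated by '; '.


b1: center (1/24, -7/24), radius 1/840; b2: center (-1/48, -5/24), radius 1/120; b3: center (11/240, -71/240), radius 1/720; b4: center (1/4, -3/10), radius 1/80; b5: center (1/4, -21/100), radius 1/300; b6: center (6/25, -19/100), radius 1/250

Each b-disk chains the slot maps above it in d5; radii multiply.
for b4, the 2-step affine chain lands on center (1/4, -3/10), radius 1/80
for b5, the 3-step affine chain lands on center (1/4, -21/100), radius 1/300
for b6, the 3-step affine chain lands on center (6/25, -19/100), radius 1/250
for b1, the 3-step affine chain lands on center (1/24, -7/24), radius 1/840
for b3, the 3-step affine chain lands on center (11/240, -71/240), radius 1/720
for b2, the 2-step affine chain lands on center (-1/48, -5/24), radius 1/120
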